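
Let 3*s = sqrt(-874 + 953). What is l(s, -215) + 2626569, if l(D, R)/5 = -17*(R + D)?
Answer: 2644844 - 85*sqrt(79)/3 ≈ 2.6446e+6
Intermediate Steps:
s = sqrt(79)/3 (s = sqrt(-874 + 953)/3 = sqrt(79)/3 ≈ 2.9627)
l(D, R) = -85*D - 85*R (l(D, R) = 5*(-17*(R + D)) = 5*(-17*(D + R)) = 5*(-17*D - 17*R) = -85*D - 85*R)
l(s, -215) + 2626569 = (-85*sqrt(79)/3 - 85*(-215)) + 2626569 = (-85*sqrt(79)/3 + 18275) + 2626569 = (18275 - 85*sqrt(79)/3) + 2626569 = 2644844 - 85*sqrt(79)/3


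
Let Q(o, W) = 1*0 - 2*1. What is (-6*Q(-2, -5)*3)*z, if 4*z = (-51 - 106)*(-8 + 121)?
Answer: -159669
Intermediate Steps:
Q(o, W) = -2 (Q(o, W) = 0 - 2 = -2)
z = -17741/4 (z = ((-51 - 106)*(-8 + 121))/4 = (-157*113)/4 = (¼)*(-17741) = -17741/4 ≈ -4435.3)
(-6*Q(-2, -5)*3)*z = (-6*(-2)*3)*(-17741/4) = (12*3)*(-17741/4) = 36*(-17741/4) = -159669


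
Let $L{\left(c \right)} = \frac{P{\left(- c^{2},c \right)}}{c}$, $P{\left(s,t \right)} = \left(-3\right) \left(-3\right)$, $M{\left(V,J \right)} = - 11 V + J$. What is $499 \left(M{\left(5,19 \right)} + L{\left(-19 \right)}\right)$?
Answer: $- \frac{345807}{19} \approx -18200.0$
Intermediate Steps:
$M{\left(V,J \right)} = J - 11 V$
$P{\left(s,t \right)} = 9$
$L{\left(c \right)} = \frac{9}{c}$
$499 \left(M{\left(5,19 \right)} + L{\left(-19 \right)}\right) = 499 \left(\left(19 - 55\right) + \frac{9}{-19}\right) = 499 \left(\left(19 - 55\right) + 9 \left(- \frac{1}{19}\right)\right) = 499 \left(-36 - \frac{9}{19}\right) = 499 \left(- \frac{693}{19}\right) = - \frac{345807}{19}$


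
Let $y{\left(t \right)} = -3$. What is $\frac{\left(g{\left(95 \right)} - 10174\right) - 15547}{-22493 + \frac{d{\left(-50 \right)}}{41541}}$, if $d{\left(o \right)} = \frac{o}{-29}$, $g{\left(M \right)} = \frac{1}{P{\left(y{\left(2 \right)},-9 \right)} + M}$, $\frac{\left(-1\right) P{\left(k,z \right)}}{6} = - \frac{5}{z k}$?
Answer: $\frac{26802711147984}{23438965227355} \approx 1.1435$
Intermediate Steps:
$P{\left(k,z \right)} = \frac{30}{k z}$ ($P{\left(k,z \right)} = - 6 \left(- \frac{5}{z k}\right) = - 6 \left(- \frac{5}{k z}\right) = \frac{30}{k z}$)
$g{\left(M \right)} = \frac{1}{\frac{10}{9} + M}$ ($g{\left(M \right)} = \frac{1}{\frac{30}{\left(-3\right) \left(-9\right)} + M} = \frac{1}{30 \left(- \frac{1}{3}\right) \left(- \frac{1}{9}\right) + M} = \frac{1}{\frac{10}{9} + M}$)
$d{\left(o \right)} = - \frac{o}{29}$ ($d{\left(o \right)} = o \left(- \frac{1}{29}\right) = - \frac{o}{29}$)
$\frac{\left(g{\left(95 \right)} - 10174\right) - 15547}{-22493 + \frac{d{\left(-50 \right)}}{41541}} = \frac{\left(\frac{9}{10 + 9 \cdot 95} - 10174\right) - 15547}{-22493 + \frac{\left(- \frac{1}{29}\right) \left(-50\right)}{41541}} = \frac{\left(\frac{9}{10 + 855} - 10174\right) - 15547}{-22493 + \frac{50}{29} \cdot \frac{1}{41541}} = \frac{\left(\frac{9}{865} - 10174\right) - 15547}{-22493 + \frac{50}{1204689}} = \frac{\left(9 \cdot \frac{1}{865} - 10174\right) - 15547}{- \frac{27097069627}{1204689}} = \left(\left(\frac{9}{865} - 10174\right) - 15547\right) \left(- \frac{1204689}{27097069627}\right) = \left(- \frac{8800501}{865} - 15547\right) \left(- \frac{1204689}{27097069627}\right) = \left(- \frac{22248656}{865}\right) \left(- \frac{1204689}{27097069627}\right) = \frac{26802711147984}{23438965227355}$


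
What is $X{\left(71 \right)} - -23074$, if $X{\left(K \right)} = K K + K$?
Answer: $28186$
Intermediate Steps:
$X{\left(K \right)} = K + K^{2}$ ($X{\left(K \right)} = K^{2} + K = K + K^{2}$)
$X{\left(71 \right)} - -23074 = 71 \left(1 + 71\right) - -23074 = 71 \cdot 72 + 23074 = 5112 + 23074 = 28186$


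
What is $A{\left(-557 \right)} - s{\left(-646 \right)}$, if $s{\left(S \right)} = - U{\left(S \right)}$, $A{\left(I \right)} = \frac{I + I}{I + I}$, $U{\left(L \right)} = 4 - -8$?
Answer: $13$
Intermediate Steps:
$U{\left(L \right)} = 12$ ($U{\left(L \right)} = 4 + 8 = 12$)
$A{\left(I \right)} = 1$ ($A{\left(I \right)} = \frac{2 I}{2 I} = 2 I \frac{1}{2 I} = 1$)
$s{\left(S \right)} = -12$ ($s{\left(S \right)} = \left(-1\right) 12 = -12$)
$A{\left(-557 \right)} - s{\left(-646 \right)} = 1 - -12 = 1 + 12 = 13$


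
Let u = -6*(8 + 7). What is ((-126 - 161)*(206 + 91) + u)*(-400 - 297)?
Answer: 59474313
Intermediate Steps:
u = -90 (u = -6*15 = -90)
((-126 - 161)*(206 + 91) + u)*(-400 - 297) = ((-126 - 161)*(206 + 91) - 90)*(-400 - 297) = (-287*297 - 90)*(-697) = (-85239 - 90)*(-697) = -85329*(-697) = 59474313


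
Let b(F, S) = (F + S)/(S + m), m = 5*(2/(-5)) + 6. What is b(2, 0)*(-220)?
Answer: -110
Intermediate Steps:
m = 4 (m = 5*(2*(-⅕)) + 6 = 5*(-⅖) + 6 = -2 + 6 = 4)
b(F, S) = (F + S)/(4 + S) (b(F, S) = (F + S)/(S + 4) = (F + S)/(4 + S))
b(2, 0)*(-220) = ((2 + 0)/(4 + 0))*(-220) = (2/4)*(-220) = ((¼)*2)*(-220) = (½)*(-220) = -110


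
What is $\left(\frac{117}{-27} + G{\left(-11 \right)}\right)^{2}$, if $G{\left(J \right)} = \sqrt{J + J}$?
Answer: $\frac{\left(-13 + 3 i \sqrt{22}\right)^{2}}{9} \approx -3.2222 - 40.65 i$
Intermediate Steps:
$G{\left(J \right)} = \sqrt{2} \sqrt{J}$ ($G{\left(J \right)} = \sqrt{2 J} = \sqrt{2} \sqrt{J}$)
$\left(\frac{117}{-27} + G{\left(-11 \right)}\right)^{2} = \left(\frac{117}{-27} + \sqrt{2} \sqrt{-11}\right)^{2} = \left(117 \left(- \frac{1}{27}\right) + \sqrt{2} i \sqrt{11}\right)^{2} = \left(- \frac{13}{3} + i \sqrt{22}\right)^{2}$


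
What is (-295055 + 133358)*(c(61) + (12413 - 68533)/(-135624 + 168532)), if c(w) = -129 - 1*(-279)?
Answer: -197273573940/8227 ≈ -2.3979e+7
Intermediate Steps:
c(w) = 150 (c(w) = -129 + 279 = 150)
(-295055 + 133358)*(c(61) + (12413 - 68533)/(-135624 + 168532)) = (-295055 + 133358)*(150 + (12413 - 68533)/(-135624 + 168532)) = -161697*(150 - 56120/32908) = -161697*(150 - 56120*1/32908) = -161697*(150 - 14030/8227) = -161697*1220020/8227 = -197273573940/8227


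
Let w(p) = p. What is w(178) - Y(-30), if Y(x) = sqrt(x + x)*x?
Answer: 178 + 60*I*sqrt(15) ≈ 178.0 + 232.38*I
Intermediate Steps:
Y(x) = sqrt(2)*x**(3/2) (Y(x) = sqrt(2*x)*x = (sqrt(2)*sqrt(x))*x = sqrt(2)*x**(3/2))
w(178) - Y(-30) = 178 - sqrt(2)*(-30)**(3/2) = 178 - sqrt(2)*(-30*I*sqrt(30)) = 178 - (-60)*I*sqrt(15) = 178 + 60*I*sqrt(15)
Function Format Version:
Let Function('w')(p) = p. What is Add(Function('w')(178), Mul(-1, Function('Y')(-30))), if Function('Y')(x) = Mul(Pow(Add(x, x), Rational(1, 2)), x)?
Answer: Add(178, Mul(60, I, Pow(15, Rational(1, 2)))) ≈ Add(178.00, Mul(232.38, I))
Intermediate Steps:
Function('Y')(x) = Mul(Pow(2, Rational(1, 2)), Pow(x, Rational(3, 2))) (Function('Y')(x) = Mul(Pow(Mul(2, x), Rational(1, 2)), x) = Mul(Mul(Pow(2, Rational(1, 2)), Pow(x, Rational(1, 2))), x) = Mul(Pow(2, Rational(1, 2)), Pow(x, Rational(3, 2))))
Add(Function('w')(178), Mul(-1, Function('Y')(-30))) = Add(178, Mul(-1, Mul(Pow(2, Rational(1, 2)), Pow(-30, Rational(3, 2))))) = Add(178, Mul(-1, Mul(Pow(2, Rational(1, 2)), Mul(-30, I, Pow(30, Rational(1, 2)))))) = Add(178, Mul(-1, Mul(-60, I, Pow(15, Rational(1, 2))))) = Add(178, Mul(60, I, Pow(15, Rational(1, 2))))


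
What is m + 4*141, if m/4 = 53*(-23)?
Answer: -4312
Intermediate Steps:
m = -4876 (m = 4*(53*(-23)) = 4*(-1219) = -4876)
m + 4*141 = -4876 + 4*141 = -4876 + 564 = -4312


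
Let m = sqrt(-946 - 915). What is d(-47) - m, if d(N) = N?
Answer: -47 - I*sqrt(1861) ≈ -47.0 - 43.139*I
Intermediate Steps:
m = I*sqrt(1861) (m = sqrt(-1861) = I*sqrt(1861) ≈ 43.139*I)
d(-47) - m = -47 - I*sqrt(1861)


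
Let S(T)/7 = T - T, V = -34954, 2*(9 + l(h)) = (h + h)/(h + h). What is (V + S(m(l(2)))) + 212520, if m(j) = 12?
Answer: 177566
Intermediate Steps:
l(h) = -17/2 (l(h) = -9 + ((h + h)/(h + h))/2 = -9 + ((2*h)/((2*h)))/2 = -9 + ((2*h)*(1/(2*h)))/2 = -9 + (½)*1 = -9 + ½ = -17/2)
S(T) = 0 (S(T) = 7*(T - T) = 7*0 = 0)
(V + S(m(l(2)))) + 212520 = (-34954 + 0) + 212520 = -34954 + 212520 = 177566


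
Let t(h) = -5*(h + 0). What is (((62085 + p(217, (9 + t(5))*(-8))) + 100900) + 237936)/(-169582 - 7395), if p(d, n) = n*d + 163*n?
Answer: -449561/176977 ≈ -2.5402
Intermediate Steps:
t(h) = -5*h
p(d, n) = 163*n + d*n (p(d, n) = d*n + 163*n = 163*n + d*n)
(((62085 + p(217, (9 + t(5))*(-8))) + 100900) + 237936)/(-169582 - 7395) = (((62085 + ((9 - 5*5)*(-8))*(163 + 217)) + 100900) + 237936)/(-169582 - 7395) = (((62085 + ((9 - 25)*(-8))*380) + 100900) + 237936)/(-176977) = (((62085 - 16*(-8)*380) + 100900) + 237936)*(-1/176977) = (((62085 + 128*380) + 100900) + 237936)*(-1/176977) = (((62085 + 48640) + 100900) + 237936)*(-1/176977) = ((110725 + 100900) + 237936)*(-1/176977) = (211625 + 237936)*(-1/176977) = 449561*(-1/176977) = -449561/176977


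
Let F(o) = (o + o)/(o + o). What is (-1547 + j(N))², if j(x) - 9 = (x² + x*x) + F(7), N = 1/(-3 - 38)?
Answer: 6675479853025/2825761 ≈ 2.3624e+6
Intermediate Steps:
N = -1/41 (N = 1/(-41) = -1/41 ≈ -0.024390)
F(o) = 1 (F(o) = (2*o)/((2*o)) = (2*o)*(1/(2*o)) = 1)
j(x) = 10 + 2*x² (j(x) = 9 + ((x² + x*x) + 1) = 9 + ((x² + x²) + 1) = 9 + (2*x² + 1) = 9 + (1 + 2*x²) = 10 + 2*x²)
(-1547 + j(N))² = (-1547 + (10 + 2*(-1/41)²))² = (-1547 + (10 + 2*(1/1681)))² = (-1547 + (10 + 2/1681))² = (-1547 + 16812/1681)² = (-2583695/1681)² = 6675479853025/2825761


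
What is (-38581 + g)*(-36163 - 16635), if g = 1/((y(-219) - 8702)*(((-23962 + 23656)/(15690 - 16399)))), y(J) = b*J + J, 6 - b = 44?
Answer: 186684924540677/91647 ≈ 2.0370e+9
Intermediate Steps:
b = -38 (b = 6 - 1*44 = 6 - 44 = -38)
y(J) = -37*J (y(J) = -38*J + J = -37*J)
g = -709/183294 (g = 1/((-37*(-219) - 8702)*(((-23962 + 23656)/(15690 - 16399)))) = 1/((8103 - 8702)*((-306/(-709)))) = 1/((-599)*((-306*(-1/709)))) = -1/(599*306/709) = -1/599*709/306 = -709/183294 ≈ -0.0038681)
(-38581 + g)*(-36163 - 16635) = (-38581 - 709/183294)*(-36163 - 16635) = -7071666523/183294*(-52798) = 186684924540677/91647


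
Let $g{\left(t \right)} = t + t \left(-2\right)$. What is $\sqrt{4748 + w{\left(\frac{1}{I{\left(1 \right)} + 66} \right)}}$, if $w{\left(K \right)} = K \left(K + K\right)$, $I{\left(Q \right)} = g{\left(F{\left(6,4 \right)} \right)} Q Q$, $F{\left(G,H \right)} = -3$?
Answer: $\frac{\sqrt{22605230}}{69} \approx 68.906$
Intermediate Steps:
$g{\left(t \right)} = - t$ ($g{\left(t \right)} = t - 2 t = - t$)
$I{\left(Q \right)} = 3 Q^{2}$ ($I{\left(Q \right)} = \left(-1\right) \left(-3\right) Q Q = 3 Q Q = 3 Q^{2}$)
$w{\left(K \right)} = 2 K^{2}$ ($w{\left(K \right)} = K 2 K = 2 K^{2}$)
$\sqrt{4748 + w{\left(\frac{1}{I{\left(1 \right)} + 66} \right)}} = \sqrt{4748 + 2 \left(\frac{1}{3 \cdot 1^{2} + 66}\right)^{2}} = \sqrt{4748 + 2 \left(\frac{1}{3 \cdot 1 + 66}\right)^{2}} = \sqrt{4748 + 2 \left(\frac{1}{3 + 66}\right)^{2}} = \sqrt{4748 + 2 \left(\frac{1}{69}\right)^{2}} = \sqrt{4748 + \frac{2}{4761}} = \sqrt{\frac{22605230}{4761}} = \frac{\sqrt{22605230}}{69}$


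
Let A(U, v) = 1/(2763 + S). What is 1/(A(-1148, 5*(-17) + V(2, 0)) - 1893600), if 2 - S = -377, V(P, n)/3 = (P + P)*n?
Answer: -3142/5949691199 ≈ -5.2809e-7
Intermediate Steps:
V(P, n) = 6*P*n (V(P, n) = 3*((P + P)*n) = 3*((2*P)*n) = 3*(2*P*n) = 6*P*n)
S = 379 (S = 2 - 1*(-377) = 2 + 377 = 379)
A(U, v) = 1/3142 (A(U, v) = 1/(2763 + 379) = 1/3142)
1/(A(-1148, 5*(-17) + V(2, 0)) - 1893600) = 1/(1/3142 - 1893600) = 1/(-5949691199/3142) = -3142/5949691199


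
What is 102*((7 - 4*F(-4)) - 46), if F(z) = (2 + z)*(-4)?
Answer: -7242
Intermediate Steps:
F(z) = -8 - 4*z
102*((7 - 4*F(-4)) - 46) = 102*((7 - 4*(-8 - 4*(-4))) - 46) = 102*((7 - 4*(-8 + 16)) - 46) = 102*((7 - 4*8) - 46) = 102*((7 - 32) - 46) = 102*(-25 - 46) = 102*(-71) = -7242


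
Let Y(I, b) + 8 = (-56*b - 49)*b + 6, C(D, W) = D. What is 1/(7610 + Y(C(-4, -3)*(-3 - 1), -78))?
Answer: -1/329274 ≈ -3.0370e-6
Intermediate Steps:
Y(I, b) = -2 + b*(-49 - 56*b) (Y(I, b) = -8 + ((-56*b - 49)*b + 6) = -8 + ((-49 - 56*b)*b + 6) = -8 + (b*(-49 - 56*b) + 6) = -8 + (6 + b*(-49 - 56*b)) = -2 + b*(-49 - 56*b))
1/(7610 + Y(C(-4, -3)*(-3 - 1), -78)) = 1/(7610 + (-2 - 56*(-78)**2 - 49*(-78))) = 1/(7610 + (-2 - 56*6084 + 3822)) = 1/(7610 + (-2 - 340704 + 3822)) = 1/(7610 - 336884) = 1/(-329274) = -1/329274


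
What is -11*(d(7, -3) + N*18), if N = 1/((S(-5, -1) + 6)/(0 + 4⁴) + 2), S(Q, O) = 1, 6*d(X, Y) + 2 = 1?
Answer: -99473/1038 ≈ -95.831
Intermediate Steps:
d(X, Y) = -⅙ (d(X, Y) = -⅓ + (⅙)*1 = -⅓ + ⅙ = -⅙)
N = 256/519 (N = 1/((1 + 6)/(0 + 4⁴) + 2) = 1/(7/(0 + 256) + 2) = 1/(7/256 + 2) = 1/(519/256) = 256/519 ≈ 0.49326)
-11*(d(7, -3) + N*18) = -11*(-⅙ + (256/519)*18) = -11*(-⅙ + 1536/173) = -11*9043/1038 = -99473/1038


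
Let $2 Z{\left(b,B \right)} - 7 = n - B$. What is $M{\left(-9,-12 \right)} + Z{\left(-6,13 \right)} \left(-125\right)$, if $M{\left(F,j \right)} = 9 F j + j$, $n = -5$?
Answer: $\frac{3295}{2} \approx 1647.5$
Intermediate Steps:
$Z{\left(b,B \right)} = 1 - \frac{B}{2}$ ($Z{\left(b,B \right)} = \frac{7}{2} + \frac{-5 - B}{2} = \frac{7}{2} - \left(\frac{5}{2} + \frac{B}{2}\right) = 1 - \frac{B}{2}$)
$M{\left(F,j \right)} = j + 9 F j$ ($M{\left(F,j \right)} = 9 F j + j = j + 9 F j$)
$M{\left(-9,-12 \right)} + Z{\left(-6,13 \right)} \left(-125\right) = - 12 \left(1 + 9 \left(-9\right)\right) + \left(1 - \frac{13}{2}\right) \left(-125\right) = - 12 \left(1 - 81\right) + \left(1 - \frac{13}{2}\right) \left(-125\right) = \left(-12\right) \left(-80\right) - - \frac{1375}{2} = 960 + \frac{1375}{2} = \frac{3295}{2}$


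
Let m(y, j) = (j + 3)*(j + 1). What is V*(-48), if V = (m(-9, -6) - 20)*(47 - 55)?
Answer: -1920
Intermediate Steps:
m(y, j) = (1 + j)*(3 + j) (m(y, j) = (3 + j)*(1 + j) = (1 + j)*(3 + j))
V = 40 (V = ((3 + (-6)**2 + 4*(-6)) - 20)*(47 - 55) = ((3 + 36 - 24) - 20)*(-8) = (15 - 20)*(-8) = -5*(-8) = 40)
V*(-48) = 40*(-48) = -1920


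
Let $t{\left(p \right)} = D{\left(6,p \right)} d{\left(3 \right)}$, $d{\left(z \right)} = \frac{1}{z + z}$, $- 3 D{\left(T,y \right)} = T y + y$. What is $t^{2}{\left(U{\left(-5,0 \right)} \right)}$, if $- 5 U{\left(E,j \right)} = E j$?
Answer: $0$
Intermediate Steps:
$U{\left(E,j \right)} = - \frac{E j}{5}$
$D{\left(T,y \right)} = - \frac{y}{3} - \frac{T y}{3}$ ($D{\left(T,y \right)} = - \frac{T y + y}{3} = - \frac{y + T y}{3} = - \frac{y}{3} - \frac{T y}{3}$)
$d{\left(z \right)} = \frac{1}{2 z}$
$t{\left(p \right)} = - \frac{7 p}{18}$ ($t{\left(p \right)} = - \frac{p \left(1 + 6\right)}{3} \frac{1}{2 \cdot 3} = \left(- \frac{1}{3}\right) p 7 \cdot \frac{1}{2} \cdot \frac{1}{3} = - \frac{7 p}{3} \cdot \frac{1}{6} = - \frac{7 p}{18}$)
$t^{2}{\left(U{\left(-5,0 \right)} \right)} = \left(- \frac{7 \left(\left(- \frac{1}{5}\right) \left(-5\right) 0\right)}{18}\right)^{2} = \left(\left(- \frac{7}{18}\right) 0\right)^{2} = 0^{2} = 0$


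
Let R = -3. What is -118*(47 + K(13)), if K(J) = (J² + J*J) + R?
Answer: -45076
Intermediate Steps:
K(J) = -3 + 2*J² (K(J) = (J² + J*J) - 3 = (J² + J²) - 3 = 2*J² - 3 = -3 + 2*J²)
-118*(47 + K(13)) = -118*(47 + (-3 + 2*13²)) = -118*(47 + (-3 + 2*169)) = -118*(47 + (-3 + 338)) = -118*(47 + 335) = -118*382 = -45076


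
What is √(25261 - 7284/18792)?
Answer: √6883112706/522 ≈ 158.94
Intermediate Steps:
√(25261 - 7284/18792) = √(25261 - 7284*1/18792) = √(25261 - 607/1566) = √(39558119/1566) = √6883112706/522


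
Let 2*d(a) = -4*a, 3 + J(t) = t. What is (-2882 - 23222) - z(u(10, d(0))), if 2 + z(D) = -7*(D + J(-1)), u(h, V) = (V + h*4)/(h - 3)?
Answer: -26090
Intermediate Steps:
J(t) = -3 + t
d(a) = -2*a (d(a) = (-4*a)/2 = -2*a)
u(h, V) = (V + 4*h)/(-3 + h)
z(D) = 26 - 7*D (z(D) = -2 - 7*(D + (-3 - 1)) = -2 - 7*(D - 4) = -2 - 7*(-4 + D) = -2 + (28 - 7*D) = 26 - 7*D)
(-2882 - 23222) - z(u(10, d(0))) = (-2882 - 23222) - (26 - 7*(-2*0 + 4*10)/(-3 + 10)) = -26104 - (26 - 7*(0 + 40)/7) = -26104 - (26 - 40) = -26104 - 1*(-14) = -26104 + 14 = -26090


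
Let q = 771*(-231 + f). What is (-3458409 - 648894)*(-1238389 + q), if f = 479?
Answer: 4301089662843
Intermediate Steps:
q = 191208 (q = 771*(-231 + 479) = 771*248 = 191208)
(-3458409 - 648894)*(-1238389 + q) = (-3458409 - 648894)*(-1238389 + 191208) = -4107303*(-1047181) = 4301089662843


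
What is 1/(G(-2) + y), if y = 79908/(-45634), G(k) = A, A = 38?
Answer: 22817/827092 ≈ 0.027587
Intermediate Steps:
G(k) = 38
y = -39954/22817 (y = 79908*(-1/45634) = -39954/22817 ≈ -1.7511)
1/(G(-2) + y) = 1/(38 - 39954/22817) = 1/(827092/22817) = 22817/827092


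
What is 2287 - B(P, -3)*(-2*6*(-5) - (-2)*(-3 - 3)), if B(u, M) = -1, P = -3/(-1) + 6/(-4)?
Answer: 2335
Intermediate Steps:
P = 3/2 (P = -3*(-1) + 6*(-1/4) = 3 - 3/2 = 3/2 ≈ 1.5000)
2287 - B(P, -3)*(-2*6*(-5) - (-2)*(-3 - 3)) = 2287 - (-1)*(-2*6*(-5) - (-2)*(-3 - 3)) = 2287 - (-1)*(-12*(-5) - (-2)*(-6)) = 2287 - (-1)*(60 - 1*12) = 2287 - (-1)*(60 - 12) = 2287 - (-1)*48 = 2287 - 1*(-48) = 2287 + 48 = 2335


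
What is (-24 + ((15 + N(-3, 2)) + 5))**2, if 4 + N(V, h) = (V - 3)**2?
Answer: 784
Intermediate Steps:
N(V, h) = -4 + (-3 + V)**2 (N(V, h) = -4 + (V - 3)**2 = -4 + (-3 + V)**2)
(-24 + ((15 + N(-3, 2)) + 5))**2 = (-24 + ((15 + (-4 + (-3 - 3)**2)) + 5))**2 = (-24 + ((15 + (-4 + (-6)**2)) + 5))**2 = (-24 + ((15 + (-4 + 36)) + 5))**2 = (-24 + ((15 + 32) + 5))**2 = (-24 + (47 + 5))**2 = (-24 + 52)**2 = 28**2 = 784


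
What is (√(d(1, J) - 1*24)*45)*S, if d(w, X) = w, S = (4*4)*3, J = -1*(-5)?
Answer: 2160*I*√23 ≈ 10359.0*I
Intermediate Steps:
J = 5
S = 48 (S = 16*3 = 48)
(√(d(1, J) - 1*24)*45)*S = (√(1 - 1*24)*45)*48 = (√(1 - 24)*45)*48 = (√(-23)*45)*48 = ((I*√23)*45)*48 = (45*I*√23)*48 = 2160*I*√23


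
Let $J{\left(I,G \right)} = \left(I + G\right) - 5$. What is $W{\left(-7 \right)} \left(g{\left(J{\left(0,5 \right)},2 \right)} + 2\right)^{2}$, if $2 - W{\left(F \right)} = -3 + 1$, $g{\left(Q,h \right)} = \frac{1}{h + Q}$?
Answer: $25$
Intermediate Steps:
$J{\left(I,G \right)} = -5 + G + I$ ($J{\left(I,G \right)} = \left(G + I\right) - 5 = -5 + G + I$)
$g{\left(Q,h \right)} = \frac{1}{Q + h}$
$W{\left(F \right)} = 4$ ($W{\left(F \right)} = 2 - \left(-3 + 1\right) = 2 - -2 = 2 + 2 = 4$)
$W{\left(-7 \right)} \left(g{\left(J{\left(0,5 \right)},2 \right)} + 2\right)^{2} = 4 \left(\frac{1}{\left(-5 + 5 + 0\right) + 2} + 2\right)^{2} = 4 \left(\frac{1}{0 + 2} + 2\right)^{2} = 4 \left(\frac{1}{2} + 2\right)^{2} = 4 \left(\frac{5}{2}\right)^{2} = 4 \cdot \frac{25}{4} = 25$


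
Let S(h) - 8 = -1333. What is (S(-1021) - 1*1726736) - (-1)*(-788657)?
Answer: -2516718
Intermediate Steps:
S(h) = -1325 (S(h) = 8 - 1333 = -1325)
(S(-1021) - 1*1726736) - (-1)*(-788657) = (-1325 - 1*1726736) - (-1)*(-788657) = (-1325 - 1726736) - 1*788657 = -1728061 - 788657 = -2516718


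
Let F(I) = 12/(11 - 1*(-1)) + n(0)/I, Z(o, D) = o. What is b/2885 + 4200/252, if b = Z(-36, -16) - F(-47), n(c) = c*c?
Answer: 144139/8655 ≈ 16.654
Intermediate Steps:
n(c) = c**2
F(I) = 1 (F(I) = 12/(11 - 1*(-1)) + 0**2/I = 12/(11 + 1) + 0/I = 12/12 + 0 = 12*(1/12) + 0 = 1 + 0 = 1)
b = -37 (b = -36 - 1*1 = -36 - 1 = -37)
b/2885 + 4200/252 = -37/2885 + 4200/252 = -37*1/2885 + 4200*(1/252) = -37/2885 + 50/3 = 144139/8655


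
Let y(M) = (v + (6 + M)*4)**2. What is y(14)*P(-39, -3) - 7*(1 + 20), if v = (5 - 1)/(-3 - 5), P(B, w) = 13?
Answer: 328065/4 ≈ 82016.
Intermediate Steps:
v = -1/2 (v = 4/(-8) = 4*(-1/8) = -1/2 ≈ -0.50000)
y(M) = (47/2 + 4*M)**2 (y(M) = (-1/2 + (6 + M)*4)**2 = (-1/2 + (24 + 4*M))**2 = (47/2 + 4*M)**2)
y(14)*P(-39, -3) - 7*(1 + 20) = ((47 + 8*14)**2/4)*13 - 7*(1 + 20) = ((47 + 112)**2/4)*13 - 7*21 = ((1/4)*159**2)*13 - 147 = ((1/4)*25281)*13 - 147 = (25281/4)*13 - 147 = 328653/4 - 147 = 328065/4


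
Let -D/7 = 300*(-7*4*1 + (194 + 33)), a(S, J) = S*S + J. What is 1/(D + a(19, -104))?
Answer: -1/417643 ≈ -2.3944e-6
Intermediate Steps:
a(S, J) = J + S**2 (a(S, J) = S**2 + J = J + S**2)
D = -417900 (D = -2100*(-7*4*1 + (194 + 33)) = -2100*(-28*1 + 227) = -2100*(-28 + 227) = -2100*199 = -7*59700 = -417900)
1/(D + a(19, -104)) = 1/(-417900 + (-104 + 19**2)) = 1/(-417900 + (-104 + 361)) = 1/(-417900 + 257) = 1/(-417643) = -1/417643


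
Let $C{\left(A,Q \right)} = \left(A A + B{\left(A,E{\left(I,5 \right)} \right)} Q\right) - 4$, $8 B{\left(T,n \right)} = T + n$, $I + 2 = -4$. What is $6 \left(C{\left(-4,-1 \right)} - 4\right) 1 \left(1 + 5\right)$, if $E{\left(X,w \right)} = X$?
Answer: $333$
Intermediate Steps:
$I = -6$ ($I = -2 - 4 = -6$)
$B{\left(T,n \right)} = \frac{T}{8} + \frac{n}{8}$ ($B{\left(T,n \right)} = \frac{T + n}{8} = \frac{T}{8} + \frac{n}{8}$)
$C{\left(A,Q \right)} = -4 + A^{2} + Q \left(- \frac{3}{4} + \frac{A}{8}\right)$ ($C{\left(A,Q \right)} = \left(A A + \left(\frac{A}{8} + \frac{1}{8} \left(-6\right)\right) Q\right) - 4 = \left(A^{2} + \left(\frac{A}{8} - \frac{3}{4}\right) Q\right) - 4 = \left(A^{2} + \left(- \frac{3}{4} + \frac{A}{8}\right) Q\right) - 4 = \left(A^{2} + Q \left(- \frac{3}{4} + \frac{A}{8}\right)\right) - 4 = -4 + A^{2} + Q \left(- \frac{3}{4} + \frac{A}{8}\right)$)
$6 \left(C{\left(-4,-1 \right)} - 4\right) 1 \left(1 + 5\right) = 6 \left(\left(-4 + \left(-4\right)^{2} + \frac{1}{8} \left(-1\right) \left(-6 - 4\right)\right) - 4\right) 1 \left(1 + 5\right) = 6 \left(\left(-4 + 16 + \frac{1}{8} \left(-1\right) \left(-10\right)\right) - 4\right) 1 \cdot 6 = 6 \left(\left(-4 + 16 + \frac{5}{4}\right) - 4\right) 6 = 6 \left(\frac{53}{4} - 4\right) 6 = 6 \cdot \frac{37}{4} \cdot 6 = \frac{111}{2} \cdot 6 = 333$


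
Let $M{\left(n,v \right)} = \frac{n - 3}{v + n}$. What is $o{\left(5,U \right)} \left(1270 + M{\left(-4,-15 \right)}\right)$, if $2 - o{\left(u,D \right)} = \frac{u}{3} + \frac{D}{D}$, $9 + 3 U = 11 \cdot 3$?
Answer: $- \frac{48274}{57} \approx -846.91$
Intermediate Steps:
$U = 8$ ($U = -3 + \frac{11 \cdot 3}{3} = -3 + \frac{1}{3} \cdot 33 = -3 + 11 = 8$)
$o{\left(u,D \right)} = 1 - \frac{u}{3}$ ($o{\left(u,D \right)} = 2 - \left(\frac{u}{3} + \frac{D}{D}\right) = 2 - \left(u \frac{1}{3} + 1\right) = 2 - \left(\frac{u}{3} + 1\right) = 2 - \left(1 + \frac{u}{3}\right) = 1 - \frac{u}{3}$)
$M{\left(n,v \right)} = \frac{-3 + n}{n + v}$
$o{\left(5,U \right)} \left(1270 + M{\left(-4,-15 \right)}\right) = \left(1 - \frac{5}{3}\right) \left(1270 + \frac{-3 - 4}{-4 - 15}\right) = \left(1 - \frac{5}{3}\right) \left(1270 + \frac{1}{-19} \left(-7\right)\right) = - \frac{2 \left(1270 - - \frac{7}{19}\right)}{3} = - \frac{2 \left(1270 + \frac{7}{19}\right)}{3} = \left(- \frac{2}{3}\right) \frac{24137}{19} = - \frac{48274}{57}$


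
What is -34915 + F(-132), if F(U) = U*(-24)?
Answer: -31747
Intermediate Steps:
F(U) = -24*U
-34915 + F(-132) = -34915 - 24*(-132) = -34915 + 3168 = -31747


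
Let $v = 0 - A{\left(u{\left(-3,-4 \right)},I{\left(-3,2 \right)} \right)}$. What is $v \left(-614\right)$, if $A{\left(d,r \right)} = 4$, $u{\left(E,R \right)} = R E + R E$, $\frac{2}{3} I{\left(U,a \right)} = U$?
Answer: $2456$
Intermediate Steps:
$I{\left(U,a \right)} = \frac{3 U}{2}$
$u{\left(E,R \right)} = 2 E R$ ($u{\left(E,R \right)} = E R + E R = 2 E R$)
$v = -4$ ($v = 0 - 4 = -4$)
$v \left(-614\right) = \left(-4\right) \left(-614\right) = 2456$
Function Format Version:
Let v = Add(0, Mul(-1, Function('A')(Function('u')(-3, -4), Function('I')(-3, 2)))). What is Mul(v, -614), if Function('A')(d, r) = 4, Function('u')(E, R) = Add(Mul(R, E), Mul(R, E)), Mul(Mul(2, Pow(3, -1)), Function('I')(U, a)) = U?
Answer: 2456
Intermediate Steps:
Function('I')(U, a) = Mul(Rational(3, 2), U)
Function('u')(E, R) = Mul(2, E, R) (Function('u')(E, R) = Add(Mul(E, R), Mul(E, R)) = Mul(2, E, R))
v = -4 (v = Add(0, Mul(-1, 4)) = Add(0, -4) = -4)
Mul(v, -614) = Mul(-4, -614) = 2456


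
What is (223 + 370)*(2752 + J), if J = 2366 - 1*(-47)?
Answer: 3062845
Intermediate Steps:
J = 2413 (J = 2366 + 47 = 2413)
(223 + 370)*(2752 + J) = (223 + 370)*(2752 + 2413) = 593*5165 = 3062845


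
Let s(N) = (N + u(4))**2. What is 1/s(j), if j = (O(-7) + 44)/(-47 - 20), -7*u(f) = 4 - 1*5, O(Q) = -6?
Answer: 219961/39601 ≈ 5.5544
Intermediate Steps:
u(f) = 1/7 (u(f) = -(4 - 1*5)/7 = -(4 - 5)/7 = -1/7*(-1) = 1/7)
j = -38/67 (j = (-6 + 44)/(-47 - 20) = 38/(-67) = 38*(-1/67) = -38/67 ≈ -0.56716)
s(N) = (1/7 + N)**2 (s(N) = (N + 1/7)**2 = (1/7 + N)**2)
1/s(j) = 1/((1 + 7*(-38/67))**2/49) = 1/((1 - 266/67)**2/49) = 1/((-199/67)**2/49) = 1/((1/49)*(39601/4489)) = 1/(39601/219961) = 219961/39601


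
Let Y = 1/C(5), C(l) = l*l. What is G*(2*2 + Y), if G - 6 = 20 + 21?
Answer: 4747/25 ≈ 189.88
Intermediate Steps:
C(l) = l²
Y = 1/25 (Y = 1/5² = 1/25 ≈ 0.040000)
G = 47 (G = 6 + (20 + 21) = 6 + 41 = 47)
G*(2*2 + Y) = 47*(2*2 + 1/25) = 47*(4 + 1/25) = 47*(101/25) = 4747/25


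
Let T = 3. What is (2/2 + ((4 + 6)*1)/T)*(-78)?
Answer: -338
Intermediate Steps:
(2/2 + ((4 + 6)*1)/T)*(-78) = (2/2 + ((4 + 6)*1)/3)*(-78) = (2*(1/2) + (10*1)*(1/3))*(-78) = (1 + 10*(1/3))*(-78) = (1 + 10/3)*(-78) = (13/3)*(-78) = -338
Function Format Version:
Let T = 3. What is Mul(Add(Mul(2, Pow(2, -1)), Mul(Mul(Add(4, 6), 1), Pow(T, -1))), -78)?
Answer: -338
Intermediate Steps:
Mul(Add(Mul(2, Pow(2, -1)), Mul(Mul(Add(4, 6), 1), Pow(T, -1))), -78) = Mul(Add(Mul(2, Pow(2, -1)), Mul(Mul(Add(4, 6), 1), Pow(3, -1))), -78) = Mul(Add(Mul(2, Rational(1, 2)), Mul(Mul(10, 1), Rational(1, 3))), -78) = Mul(Add(1, Mul(10, Rational(1, 3))), -78) = Mul(Add(1, Rational(10, 3)), -78) = Mul(Rational(13, 3), -78) = -338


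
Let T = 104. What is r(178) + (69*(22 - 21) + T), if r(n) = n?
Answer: 351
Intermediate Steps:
r(178) + (69*(22 - 21) + T) = 178 + (69*(22 - 21) + 104) = 178 + (69*1 + 104) = 178 + (69 + 104) = 178 + 173 = 351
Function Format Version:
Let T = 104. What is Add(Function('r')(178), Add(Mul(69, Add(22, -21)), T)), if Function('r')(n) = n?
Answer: 351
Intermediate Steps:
Add(Function('r')(178), Add(Mul(69, Add(22, -21)), T)) = Add(178, Add(Mul(69, Add(22, -21)), 104)) = Add(178, Add(Mul(69, 1), 104)) = Add(178, Add(69, 104)) = Add(178, 173) = 351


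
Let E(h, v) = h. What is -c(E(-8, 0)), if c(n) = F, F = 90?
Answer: -90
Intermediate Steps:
c(n) = 90
-c(E(-8, 0)) = -1*90 = -90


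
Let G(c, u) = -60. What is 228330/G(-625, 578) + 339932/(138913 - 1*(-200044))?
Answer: -2579121863/677914 ≈ -3804.5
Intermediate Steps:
228330/G(-625, 578) + 339932/(138913 - 1*(-200044)) = 228330/(-60) + 339932/(138913 - 1*(-200044)) = 228330*(-1/60) + 339932/(138913 + 200044) = -7611/2 + 339932/338957 = -2579121863/677914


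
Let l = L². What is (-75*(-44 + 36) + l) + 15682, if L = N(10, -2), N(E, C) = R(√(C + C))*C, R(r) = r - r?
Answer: 16282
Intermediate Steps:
R(r) = 0
N(E, C) = 0 (N(E, C) = 0*C = 0)
L = 0
l = 0 (l = 0² = 0)
(-75*(-44 + 36) + l) + 15682 = (-75*(-44 + 36) + 0) + 15682 = (-75*(-8) + 0) + 15682 = (600 + 0) + 15682 = 600 + 15682 = 16282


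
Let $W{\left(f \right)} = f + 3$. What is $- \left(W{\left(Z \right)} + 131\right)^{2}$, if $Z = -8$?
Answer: $-15876$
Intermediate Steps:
$W{\left(f \right)} = 3 + f$
$- \left(W{\left(Z \right)} + 131\right)^{2} = - \left(\left(3 - 8\right) + 131\right)^{2} = - \left(-5 + 131\right)^{2} = - 126^{2} = \left(-1\right) 15876 = -15876$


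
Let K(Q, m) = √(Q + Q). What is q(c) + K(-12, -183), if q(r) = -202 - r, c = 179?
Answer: -381 + 2*I*√6 ≈ -381.0 + 4.899*I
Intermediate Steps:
K(Q, m) = √2*√Q (K(Q, m) = √(2*Q) = √2*√Q)
q(c) + K(-12, -183) = (-202 - 1*179) + √2*√(-12) = (-202 - 179) + √2*(2*I*√3) = -381 + 2*I*√6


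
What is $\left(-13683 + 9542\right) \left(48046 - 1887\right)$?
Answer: $-191144419$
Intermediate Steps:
$\left(-13683 + 9542\right) \left(48046 - 1887\right) = \left(-4141\right) 46159 = -191144419$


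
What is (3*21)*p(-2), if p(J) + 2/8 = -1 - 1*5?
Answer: -1575/4 ≈ -393.75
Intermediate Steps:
p(J) = -25/4 (p(J) = -¼ + (-1 - 1*5) = -¼ + (-1 - 5) = -¼ - 6 = -25/4)
(3*21)*p(-2) = (3*21)*(-25/4) = 63*(-25/4) = -1575/4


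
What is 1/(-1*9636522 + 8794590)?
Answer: -1/841932 ≈ -1.1877e-6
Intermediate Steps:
1/(-1*9636522 + 8794590) = 1/(-9636522 + 8794590) = 1/(-841932) = -1/841932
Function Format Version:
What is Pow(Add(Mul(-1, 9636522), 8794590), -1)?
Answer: Rational(-1, 841932) ≈ -1.1877e-6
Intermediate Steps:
Pow(Add(Mul(-1, 9636522), 8794590), -1) = Pow(Add(-9636522, 8794590), -1) = Pow(-841932, -1) = Rational(-1, 841932)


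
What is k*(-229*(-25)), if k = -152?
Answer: -870200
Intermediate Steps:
k*(-229*(-25)) = -(-34808)*(-25) = -152*5725 = -870200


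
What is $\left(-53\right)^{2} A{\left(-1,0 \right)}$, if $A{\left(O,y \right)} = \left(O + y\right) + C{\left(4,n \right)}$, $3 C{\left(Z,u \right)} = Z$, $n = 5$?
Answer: $\frac{2809}{3} \approx 936.33$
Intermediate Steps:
$C{\left(Z,u \right)} = \frac{Z}{3}$
$A{\left(O,y \right)} = \frac{4}{3} + O + y$ ($A{\left(O,y \right)} = \left(O + y\right) + \frac{1}{3} \cdot 4 = \left(O + y\right) + \frac{4}{3} = \frac{4}{3} + O + y$)
$\left(-53\right)^{2} A{\left(-1,0 \right)} = \left(-53\right)^{2} \left(\frac{4}{3} - 1 + 0\right) = 2809 \cdot \frac{1}{3} = \frac{2809}{3}$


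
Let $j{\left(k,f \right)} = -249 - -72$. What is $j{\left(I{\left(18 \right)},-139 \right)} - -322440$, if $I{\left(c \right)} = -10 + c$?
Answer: $322263$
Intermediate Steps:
$j{\left(k,f \right)} = -177$ ($j{\left(k,f \right)} = -249 + 72 = -177$)
$j{\left(I{\left(18 \right)},-139 \right)} - -322440 = -177 - -322440 = -177 + 322440 = 322263$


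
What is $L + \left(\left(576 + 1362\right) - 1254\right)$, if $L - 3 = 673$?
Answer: $1360$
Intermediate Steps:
$L = 676$ ($L = 3 + 673 = 676$)
$L + \left(\left(576 + 1362\right) - 1254\right) = 676 + \left(\left(576 + 1362\right) - 1254\right) = 676 + \left(1938 - 1254\right) = 676 + 684 = 1360$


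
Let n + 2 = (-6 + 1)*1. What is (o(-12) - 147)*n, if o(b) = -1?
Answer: 1036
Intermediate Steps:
n = -7 (n = -2 + (-6 + 1)*1 = -2 - 5*1 = -2 - 5 = -7)
(o(-12) - 147)*n = (-1 - 147)*(-7) = -148*(-7) = 1036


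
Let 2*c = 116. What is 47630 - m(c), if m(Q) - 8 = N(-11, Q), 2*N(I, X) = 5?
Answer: 95239/2 ≈ 47620.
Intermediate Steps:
N(I, X) = 5/2 (N(I, X) = (1/2)*5 = 5/2)
c = 58 (c = (1/2)*116 = 58)
m(Q) = 21/2 (m(Q) = 8 + 5/2 = 21/2)
47630 - m(c) = 47630 - 1*21/2 = 47630 - 21/2 = 95239/2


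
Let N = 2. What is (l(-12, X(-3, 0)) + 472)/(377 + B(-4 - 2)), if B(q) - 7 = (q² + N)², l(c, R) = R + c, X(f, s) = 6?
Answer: 233/914 ≈ 0.25492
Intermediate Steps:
B(q) = 7 + (2 + q²)² (B(q) = 7 + (q² + 2)² = 7 + (2 + q²)²)
(l(-12, X(-3, 0)) + 472)/(377 + B(-4 - 2)) = ((6 - 12) + 472)/(377 + (7 + (2 + (-4 - 2)²)²)) = (-6 + 472)/(377 + (7 + (2 + (-6)²)²)) = 466/(377 + (7 + (2 + 36)²)) = 466/(377 + (7 + 38²)) = 466/(377 + (7 + 1444)) = 466/(377 + 1451) = 466/1828 = 466*(1/1828) = 233/914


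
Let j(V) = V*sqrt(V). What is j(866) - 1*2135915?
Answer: -2135915 + 866*sqrt(866) ≈ -2.1104e+6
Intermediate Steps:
j(V) = V**(3/2)
j(866) - 1*2135915 = 866**(3/2) - 1*2135915 = 866*sqrt(866) - 2135915 = -2135915 + 866*sqrt(866)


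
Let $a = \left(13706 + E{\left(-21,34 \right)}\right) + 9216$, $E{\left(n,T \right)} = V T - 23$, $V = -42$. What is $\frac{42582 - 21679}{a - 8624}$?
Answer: $\frac{20903}{12847} \approx 1.6271$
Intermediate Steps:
$E{\left(n,T \right)} = -23 - 42 T$ ($E{\left(n,T \right)} = - 42 T - 23 = -23 - 42 T$)
$a = 21471$ ($a = \left(13706 - 1451\right) + 9216 = 12255 + 9216 = 21471$)
$\frac{42582 - 21679}{a - 8624} = \frac{42582 - 21679}{21471 - 8624} = \frac{20903}{12847}$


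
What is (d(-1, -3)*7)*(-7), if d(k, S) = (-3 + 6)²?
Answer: -441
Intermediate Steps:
d(k, S) = 9 (d(k, S) = 3² = 9)
(d(-1, -3)*7)*(-7) = (9*7)*(-7) = 63*(-7) = -441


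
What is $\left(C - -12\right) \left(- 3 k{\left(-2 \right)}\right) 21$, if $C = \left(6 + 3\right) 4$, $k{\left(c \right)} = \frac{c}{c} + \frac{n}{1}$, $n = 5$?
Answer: $-18144$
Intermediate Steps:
$k{\left(c \right)} = 6$ ($k{\left(c \right)} = \frac{c}{c} + \frac{5}{1} = 1 + 5 \cdot 1 = 1 + 5 = 6$)
$C = 36$ ($C = 9 \cdot 4 = 36$)
$\left(C - -12\right) \left(- 3 k{\left(-2 \right)}\right) 21 = \left(36 - -12\right) \left(\left(-3\right) 6\right) 21 = \left(36 + 12\right) \left(-18\right) 21 = 48 \left(-18\right) 21 = \left(-864\right) 21 = -18144$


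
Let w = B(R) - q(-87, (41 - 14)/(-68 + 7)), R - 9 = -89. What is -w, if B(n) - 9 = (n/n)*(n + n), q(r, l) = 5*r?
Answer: -284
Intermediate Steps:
R = -80 (R = 9 - 89 = -80)
B(n) = 9 + 2*n (B(n) = 9 + (n/n)*(n + n) = 9 + 1*(2*n) = 9 + 2*n)
w = 284 (w = (9 + 2*(-80)) - 5*(-87) = (9 - 160) - 1*(-435) = -151 + 435 = 284)
-w = -1*284 = -284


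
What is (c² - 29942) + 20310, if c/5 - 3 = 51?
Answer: 63268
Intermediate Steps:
c = 270 (c = 15 + 5*51 = 15 + 255 = 270)
(c² - 29942) + 20310 = (270² - 29942) + 20310 = (72900 - 29942) + 20310 = 42958 + 20310 = 63268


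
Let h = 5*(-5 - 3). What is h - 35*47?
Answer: -1685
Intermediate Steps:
h = -40 (h = 5*(-8) = -40)
h - 35*47 = -40 - 35*47 = -40 - 1645 = -1685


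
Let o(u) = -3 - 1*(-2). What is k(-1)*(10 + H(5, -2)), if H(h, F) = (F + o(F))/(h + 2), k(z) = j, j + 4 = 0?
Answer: -268/7 ≈ -38.286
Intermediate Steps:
o(u) = -1 (o(u) = -3 + 2 = -1)
j = -4 (j = -4 + 0 = -4)
k(z) = -4
H(h, F) = (-1 + F)/(2 + h) (H(h, F) = (F - 1)/(h + 2) = (-1 + F)/(2 + h))
k(-1)*(10 + H(5, -2)) = -4*(10 + (-1 - 2)/(2 + 5)) = -4*(10 - 3/7) = -4*67/7 = -268/7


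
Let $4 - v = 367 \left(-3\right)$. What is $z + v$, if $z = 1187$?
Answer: $2292$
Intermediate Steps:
$v = 1105$ ($v = 4 - 367 \left(-3\right) = 4 - -1101 = 4 + 1101 = 1105$)
$z + v = 1187 + 1105 = 2292$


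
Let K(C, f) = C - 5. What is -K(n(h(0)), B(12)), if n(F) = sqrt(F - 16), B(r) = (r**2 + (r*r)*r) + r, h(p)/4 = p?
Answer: 5 - 4*I ≈ 5.0 - 4.0*I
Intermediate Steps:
h(p) = 4*p
B(r) = r + r**2 + r**3 (B(r) = (r**2 + r**2*r) + r = (r**2 + r**3) + r = r + r**2 + r**3)
n(F) = sqrt(-16 + F)
K(C, f) = -5 + C
-K(n(h(0)), B(12)) = -(-5 + sqrt(-16 + 4*0)) = -(-5 + sqrt(-16 + 0)) = -(-5 + sqrt(-16)) = -(-5 + 4*I) = 5 - 4*I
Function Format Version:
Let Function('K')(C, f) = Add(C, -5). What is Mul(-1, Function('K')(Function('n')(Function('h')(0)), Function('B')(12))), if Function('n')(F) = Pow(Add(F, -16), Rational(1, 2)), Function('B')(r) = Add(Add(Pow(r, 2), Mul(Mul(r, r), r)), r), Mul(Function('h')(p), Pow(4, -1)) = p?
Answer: Add(5, Mul(-4, I)) ≈ Add(5.0000, Mul(-4.0000, I))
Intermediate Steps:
Function('h')(p) = Mul(4, p)
Function('B')(r) = Add(r, Pow(r, 2), Pow(r, 3)) (Function('B')(r) = Add(Add(Pow(r, 2), Mul(Pow(r, 2), r)), r) = Add(Add(Pow(r, 2), Pow(r, 3)), r) = Add(r, Pow(r, 2), Pow(r, 3)))
Function('n')(F) = Pow(Add(-16, F), Rational(1, 2))
Function('K')(C, f) = Add(-5, C)
Mul(-1, Function('K')(Function('n')(Function('h')(0)), Function('B')(12))) = Mul(-1, Add(-5, Pow(Add(-16, Mul(4, 0)), Rational(1, 2)))) = Mul(-1, Add(-5, Pow(Add(-16, 0), Rational(1, 2)))) = Mul(-1, Add(-5, Pow(-16, Rational(1, 2)))) = Mul(-1, Add(-5, Mul(4, I))) = Add(5, Mul(-4, I))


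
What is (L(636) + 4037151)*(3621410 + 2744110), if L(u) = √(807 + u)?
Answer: 25698565433520 + 6365520*√1443 ≈ 2.5699e+13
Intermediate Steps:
(L(636) + 4037151)*(3621410 + 2744110) = (√(807 + 636) + 4037151)*(3621410 + 2744110) = (√1443 + 4037151)*6365520 = (4037151 + √1443)*6365520 = 25698565433520 + 6365520*√1443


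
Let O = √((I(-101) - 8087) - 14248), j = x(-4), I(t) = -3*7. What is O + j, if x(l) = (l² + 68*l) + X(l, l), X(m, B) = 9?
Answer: -247 + 18*I*√69 ≈ -247.0 + 149.52*I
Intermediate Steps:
I(t) = -21
x(l) = 9 + l² + 68*l (x(l) = (l² + 68*l) + 9 = 9 + l² + 68*l)
j = -247 (j = 9 + (-4)² + 68*(-4) = 9 + 16 - 272 = -247)
O = 18*I*√69 (O = √((-21 - 8087) - 14248) = √(-8108 - 14248) = √(-22356) = 18*I*√69 ≈ 149.52*I)
O + j = 18*I*√69 - 247 = -247 + 18*I*√69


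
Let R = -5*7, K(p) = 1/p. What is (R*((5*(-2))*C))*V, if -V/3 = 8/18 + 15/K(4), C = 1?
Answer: -190400/3 ≈ -63467.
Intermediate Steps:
R = -35
V = -544/3 (V = -3*(8/18 + 15/(1/4)) = -3*(8*(1/18) + 15/(¼)) = -3*(4/9 + 15*4) = -3*(4/9 + 60) = -3*544/9 = -544/3 ≈ -181.33)
(R*((5*(-2))*C))*V = -35*5*(-2)*(-544/3) = -(-350)*(-544/3) = -35*(-10)*(-544/3) = 350*(-544/3) = -190400/3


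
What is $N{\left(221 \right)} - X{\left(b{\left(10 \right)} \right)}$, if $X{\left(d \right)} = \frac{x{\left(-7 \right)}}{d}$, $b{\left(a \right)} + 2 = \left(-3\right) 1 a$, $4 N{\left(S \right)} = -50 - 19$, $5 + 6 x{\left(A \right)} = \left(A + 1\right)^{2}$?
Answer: $- \frac{3281}{192} \approx -17.089$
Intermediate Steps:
$x{\left(A \right)} = - \frac{5}{6} + \frac{\left(1 + A\right)^{2}}{6}$ ($x{\left(A \right)} = - \frac{5}{6} + \frac{\left(A + 1\right)^{2}}{6} = - \frac{5}{6} + \frac{\left(1 + A\right)^{2}}{6}$)
$N{\left(S \right)} = - \frac{69}{4}$ ($N{\left(S \right)} = \frac{-50 - 19}{4} = \frac{1}{4} \left(-69\right) = - \frac{69}{4}$)
$b{\left(a \right)} = -2 - 3 a$ ($b{\left(a \right)} = -2 + \left(-3\right) 1 a = -2 - 3 a$)
$X{\left(d \right)} = \frac{31}{6 d}$ ($X{\left(d \right)} = \frac{- \frac{5}{6} + \frac{\left(1 - 7\right)^{2}}{6}}{d} = \frac{- \frac{5}{6} + \frac{\left(-6\right)^{2}}{6}}{d} = \frac{- \frac{5}{6} + \frac{1}{6} \cdot 36}{d} = \frac{- \frac{5}{6} + 6}{d} = \frac{31}{6 d}$)
$N{\left(221 \right)} - X{\left(b{\left(10 \right)} \right)} = - \frac{69}{4} - \frac{31}{6 \left(-2 - 30\right)} = - \frac{69}{4} - \frac{31}{6 \left(-32\right)} = - \frac{69}{4} - \frac{31}{6} \left(- \frac{1}{32}\right) = - \frac{69}{4} - - \frac{31}{192} = - \frac{69}{4} + \frac{31}{192} = - \frac{3281}{192}$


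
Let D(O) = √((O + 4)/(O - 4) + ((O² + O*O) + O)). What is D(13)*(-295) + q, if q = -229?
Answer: -229 - 590*√794/3 ≈ -5770.7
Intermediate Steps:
D(O) = √(O + 2*O² + (4 + O)/(-4 + O)) (D(O) = √((4 + O)/(-4 + O) + ((O² + O²) + O)) = √((4 + O)/(-4 + O) + (2*O² + O)) = √((4 + O)/(-4 + O) + (O + 2*O²)) = √(O + 2*O² + (4 + O)/(-4 + O)))
D(13)*(-295) + q = √((4 + 13 + 13*(1 + 2*13)*(-4 + 13))/(-4 + 13))*(-295) - 229 = √((4 + 13 + 13*(1 + 26)*9)/9)*(-295) - 229 = √((4 + 13 + 13*27*9)/9)*(-295) - 229 = √((4 + 13 + 3159)/9)*(-295) - 229 = √((⅑)*3176)*(-295) - 229 = √(3176/9)*(-295) - 229 = (2*√794/3)*(-295) - 229 = -590*√794/3 - 229 = -229 - 590*√794/3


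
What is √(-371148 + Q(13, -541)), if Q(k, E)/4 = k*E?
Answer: 4*I*√24955 ≈ 631.89*I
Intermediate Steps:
Q(k, E) = 4*E*k (Q(k, E) = 4*(k*E) = 4*(E*k) = 4*E*k)
√(-371148 + Q(13, -541)) = √(-371148 + 4*(-541)*13) = √(-371148 - 28132) = √(-399280) = 4*I*√24955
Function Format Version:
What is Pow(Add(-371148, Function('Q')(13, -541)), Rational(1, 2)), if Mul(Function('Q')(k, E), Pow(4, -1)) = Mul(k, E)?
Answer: Mul(4, I, Pow(24955, Rational(1, 2))) ≈ Mul(631.89, I)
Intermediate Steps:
Function('Q')(k, E) = Mul(4, E, k) (Function('Q')(k, E) = Mul(4, Mul(k, E)) = Mul(4, Mul(E, k)) = Mul(4, E, k))
Pow(Add(-371148, Function('Q')(13, -541)), Rational(1, 2)) = Pow(Add(-371148, Mul(4, -541, 13)), Rational(1, 2)) = Pow(Add(-371148, -28132), Rational(1, 2)) = Pow(-399280, Rational(1, 2)) = Mul(4, I, Pow(24955, Rational(1, 2)))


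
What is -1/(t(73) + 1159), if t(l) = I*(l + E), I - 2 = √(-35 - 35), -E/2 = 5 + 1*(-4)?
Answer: I/(-1301*I + 71*√70) ≈ -0.00063604 + 0.00029041*I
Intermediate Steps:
E = -2 (E = -2*(5 + 1*(-4)) = -2*(5 - 4) = -2*1 = -2)
I = 2 + I*√70 (I = 2 + √(-35 - 35) = 2 + √(-70) = 2 + I*√70 ≈ 2.0 + 8.3666*I)
t(l) = (-2 + l)*(2 + I*√70) (t(l) = (2 + I*√70)*(l - 2) = (2 + I*√70)*(-2 + l) = (-2 + l)*(2 + I*√70))
-1/(t(73) + 1159) = -1/((-2 + 73)*(2 + I*√70) + 1159) = -1/(71*(2 + I*√70) + 1159) = -1/((142 + 71*I*√70) + 1159) = -1/(1301 + 71*I*√70)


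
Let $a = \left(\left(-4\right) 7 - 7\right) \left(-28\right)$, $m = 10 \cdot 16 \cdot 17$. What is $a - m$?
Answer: $-1740$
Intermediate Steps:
$m = 2720$ ($m = 160 \cdot 17 = 2720$)
$a = 980$ ($a = \left(-28 - 7\right) \left(-28\right) = \left(-35\right) \left(-28\right) = 980$)
$a - m = 980 - 2720 = -1740$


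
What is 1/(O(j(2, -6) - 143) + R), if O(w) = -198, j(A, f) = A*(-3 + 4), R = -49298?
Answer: -1/49496 ≈ -2.0204e-5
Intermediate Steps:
j(A, f) = A (j(A, f) = A*1 = A)
1/(O(j(2, -6) - 143) + R) = 1/(-198 - 49298) = 1/(-49496) = -1/49496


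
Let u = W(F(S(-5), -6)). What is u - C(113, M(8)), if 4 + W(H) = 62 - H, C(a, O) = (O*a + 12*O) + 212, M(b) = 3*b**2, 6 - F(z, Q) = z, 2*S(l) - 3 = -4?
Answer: -48321/2 ≈ -24161.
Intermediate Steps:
S(l) = -1/2 (S(l) = 3/2 + (1/2)*(-4) = 3/2 - 2 = -1/2)
F(z, Q) = 6 - z
C(a, O) = 212 + 12*O + O*a (C(a, O) = (12*O + O*a) + 212 = 212 + 12*O + O*a)
W(H) = 58 - H (W(H) = -4 + (62 - H) = 58 - H)
u = 103/2 (u = 58 - (6 - 1*(-1/2)) = 58 - (6 + 1/2) = 58 - 1*13/2 = 58 - 13/2 = 103/2 ≈ 51.500)
u - C(113, M(8)) = 103/2 - (212 + 12*(3*8**2) + (3*8**2)*113) = 103/2 - (212 + 12*(3*64) + (3*64)*113) = 103/2 - (212 + 12*192 + 192*113) = 103/2 - (212 + 2304 + 21696) = 103/2 - 1*24212 = 103/2 - 24212 = -48321/2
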